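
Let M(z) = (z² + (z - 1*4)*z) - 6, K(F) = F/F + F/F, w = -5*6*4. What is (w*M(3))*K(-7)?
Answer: 0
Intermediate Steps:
w = -120 (w = -30*4 = -120)
K(F) = 2 (K(F) = 1 + 1 = 2)
M(z) = -6 + z² + z*(-4 + z) (M(z) = (z² + (z - 4)*z) - 6 = (z² + (-4 + z)*z) - 6 = (z² + z*(-4 + z)) - 6 = -6 + z² + z*(-4 + z))
(w*M(3))*K(-7) = -120*(-6 - 4*3 + 2*3²)*2 = -120*(-6 - 12 + 2*9)*2 = -120*(-6 - 12 + 18)*2 = -120*0*2 = 0*2 = 0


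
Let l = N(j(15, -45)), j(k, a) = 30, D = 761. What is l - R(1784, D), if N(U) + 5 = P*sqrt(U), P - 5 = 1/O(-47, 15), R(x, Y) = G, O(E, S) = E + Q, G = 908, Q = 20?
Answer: -913 + 134*sqrt(30)/27 ≈ -885.82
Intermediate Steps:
O(E, S) = 20 + E (O(E, S) = E + 20 = 20 + E)
R(x, Y) = 908
P = 134/27 (P = 5 + 1/(20 - 47) = 5 + 1/(-27) = 5 - 1/27 = 134/27 ≈ 4.9630)
N(U) = -5 + 134*sqrt(U)/27
l = -5 + 134*sqrt(30)/27 ≈ 22.183
l - R(1784, D) = (-5 + 134*sqrt(30)/27) - 1*908 = (-5 + 134*sqrt(30)/27) - 908 = -913 + 134*sqrt(30)/27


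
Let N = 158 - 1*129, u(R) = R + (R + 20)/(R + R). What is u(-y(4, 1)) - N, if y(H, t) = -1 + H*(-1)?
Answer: -43/2 ≈ -21.500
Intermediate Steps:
y(H, t) = -1 - H
u(R) = R + (20 + R)/(2*R) (u(R) = R + (20 + R)/((2*R)) = R + (20 + R)*(1/(2*R)) = R + (20 + R)/(2*R))
N = 29 (N = 158 - 129 = 29)
u(-y(4, 1)) - N = (1/2 - (-1 - 1*4) + 10/((-(-1 - 1*4)))) - 1*29 = (1/2 - (-1 - 4) + 10/((-(-1 - 4)))) - 29 = (1/2 - 1*(-5) + 10/((-1*(-5)))) - 29 = (1/2 + 5 + 10/5) - 29 = (1/2 + 5 + 10*(1/5)) - 29 = (1/2 + 5 + 2) - 29 = 15/2 - 29 = -43/2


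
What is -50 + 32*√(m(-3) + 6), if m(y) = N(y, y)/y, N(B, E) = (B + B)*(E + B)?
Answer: -50 + 32*I*√6 ≈ -50.0 + 78.384*I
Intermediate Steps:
N(B, E) = 2*B*(B + E) (N(B, E) = (2*B)*(B + E) = 2*B*(B + E))
m(y) = 4*y (m(y) = (2*y*(y + y))/y = (2*y*(2*y))/y = (4*y²)/y = 4*y)
-50 + 32*√(m(-3) + 6) = -50 + 32*√(4*(-3) + 6) = -50 + 32*√(-12 + 6) = -50 + 32*√(-6) = -50 + 32*(I*√6) = -50 + 32*I*√6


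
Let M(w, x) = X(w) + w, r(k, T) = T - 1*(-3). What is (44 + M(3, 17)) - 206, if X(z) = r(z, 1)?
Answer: -155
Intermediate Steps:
r(k, T) = 3 + T (r(k, T) = T + 3 = 3 + T)
X(z) = 4 (X(z) = 3 + 1 = 4)
M(w, x) = 4 + w
(44 + M(3, 17)) - 206 = (44 + (4 + 3)) - 206 = (44 + 7) - 206 = 51 - 206 = -155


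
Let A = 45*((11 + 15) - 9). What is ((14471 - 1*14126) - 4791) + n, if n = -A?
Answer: -5211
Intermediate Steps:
A = 765 (A = 45*(26 - 9) = 45*17 = 765)
n = -765 (n = -1*765 = -765)
((14471 - 1*14126) - 4791) + n = ((14471 - 1*14126) - 4791) - 765 = ((14471 - 14126) - 4791) - 765 = (345 - 4791) - 765 = -4446 - 765 = -5211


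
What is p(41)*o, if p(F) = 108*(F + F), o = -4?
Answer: -35424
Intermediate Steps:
p(F) = 216*F (p(F) = 108*(2*F) = 216*F)
p(41)*o = (216*41)*(-4) = 8856*(-4) = -35424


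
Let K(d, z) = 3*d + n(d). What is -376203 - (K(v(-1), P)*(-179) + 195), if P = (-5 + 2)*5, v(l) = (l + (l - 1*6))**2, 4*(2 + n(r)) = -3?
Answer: -1370089/4 ≈ -3.4252e+5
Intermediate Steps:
n(r) = -11/4 (n(r) = -2 + (1/4)*(-3) = -2 - 3/4 = -11/4)
v(l) = (-6 + 2*l)**2 (v(l) = (l + (l - 6))**2 = (l + (-6 + l))**2 = (-6 + 2*l)**2)
P = -15 (P = -3*5 = -15)
K(d, z) = -11/4 + 3*d (K(d, z) = 3*d - 11/4 = -11/4 + 3*d)
-376203 - (K(v(-1), P)*(-179) + 195) = -376203 - ((-11/4 + 3*(4*(-3 - 1)**2))*(-179) + 195) = -376203 - ((-11/4 + 3*(4*(-4)**2))*(-179) + 195) = -376203 - ((-11/4 + 3*(4*16))*(-179) + 195) = -376203 - ((-11/4 + 3*64)*(-179) + 195) = -376203 - ((-11/4 + 192)*(-179) + 195) = -376203 - ((757/4)*(-179) + 195) = -376203 - (-135503/4 + 195) = -376203 - 1*(-134723/4) = -376203 + 134723/4 = -1370089/4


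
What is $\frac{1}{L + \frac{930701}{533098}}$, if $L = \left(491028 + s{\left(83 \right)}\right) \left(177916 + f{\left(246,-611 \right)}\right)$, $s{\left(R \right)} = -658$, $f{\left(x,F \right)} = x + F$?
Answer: $\frac{533098}{46414541940659961} \approx 1.1486 \cdot 10^{-11}$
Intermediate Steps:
$f{\left(x,F \right)} = F + x$
$L = 87065683870$ ($L = \left(491028 - 658\right) \left(177916 + \left(-611 + 246\right)\right) = 490370 \left(177916 - 365\right) = 490370 \cdot 177551 = 87065683870$)
$\frac{1}{L + \frac{930701}{533098}} = \frac{1}{87065683870 + \frac{930701}{533098}} = \frac{1}{\frac{46414541940659961}{533098}} = \frac{533098}{46414541940659961}$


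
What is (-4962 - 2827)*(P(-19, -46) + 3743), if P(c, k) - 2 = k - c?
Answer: -28959502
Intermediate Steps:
P(c, k) = 2 + k - c (P(c, k) = 2 + (k - c) = 2 + k - c)
(-4962 - 2827)*(P(-19, -46) + 3743) = (-4962 - 2827)*((2 - 46 - 1*(-19)) + 3743) = -7789*((2 - 46 + 19) + 3743) = -7789*(-25 + 3743) = -7789*3718 = -28959502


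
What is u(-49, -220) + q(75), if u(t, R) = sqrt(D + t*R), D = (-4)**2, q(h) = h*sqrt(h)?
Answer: 2*sqrt(2699) + 375*sqrt(3) ≈ 753.42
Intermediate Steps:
q(h) = h**(3/2)
D = 16
u(t, R) = sqrt(16 + R*t) (u(t, R) = sqrt(16 + t*R) = sqrt(16 + R*t))
u(-49, -220) + q(75) = sqrt(16 - 220*(-49)) + 75**(3/2) = sqrt(16 + 10780) + 375*sqrt(3) = sqrt(10796) + 375*sqrt(3) = 2*sqrt(2699) + 375*sqrt(3)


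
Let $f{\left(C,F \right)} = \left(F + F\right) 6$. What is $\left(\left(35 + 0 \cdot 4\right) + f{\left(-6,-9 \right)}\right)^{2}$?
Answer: $5329$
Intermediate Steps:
$f{\left(C,F \right)} = 12 F$ ($f{\left(C,F \right)} = 2 F 6 = 12 F$)
$\left(\left(35 + 0 \cdot 4\right) + f{\left(-6,-9 \right)}\right)^{2} = \left(\left(35 + 0 \cdot 4\right) + 12 \left(-9\right)\right)^{2} = \left(\left(35 + 0\right) - 108\right)^{2} = \left(35 - 108\right)^{2} = \left(-73\right)^{2} = 5329$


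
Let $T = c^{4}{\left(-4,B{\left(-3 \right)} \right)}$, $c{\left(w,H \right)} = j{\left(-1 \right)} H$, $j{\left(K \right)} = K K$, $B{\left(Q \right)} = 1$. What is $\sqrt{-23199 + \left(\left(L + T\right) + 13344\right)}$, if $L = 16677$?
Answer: $\sqrt{6823} \approx 82.601$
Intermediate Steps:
$j{\left(K \right)} = K^{2}$
$c{\left(w,H \right)} = H$ ($c{\left(w,H \right)} = \left(-1\right)^{2} H = 1 H = H$)
$T = 1$ ($T = 1^{4} = 1$)
$\sqrt{-23199 + \left(\left(L + T\right) + 13344\right)} = \sqrt{-23199 + \left(\left(16677 + 1\right) + 13344\right)} = \sqrt{-23199 + \left(16678 + 13344\right)} = \sqrt{-23199 + 30022} = \sqrt{6823}$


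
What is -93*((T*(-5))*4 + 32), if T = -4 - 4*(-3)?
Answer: 11904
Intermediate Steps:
T = 8 (T = -4 + 12 = 8)
-93*((T*(-5))*4 + 32) = -93*((8*(-5))*4 + 32) = -93*(-40*4 + 32) = -93*(-160 + 32) = -93*(-128) = 11904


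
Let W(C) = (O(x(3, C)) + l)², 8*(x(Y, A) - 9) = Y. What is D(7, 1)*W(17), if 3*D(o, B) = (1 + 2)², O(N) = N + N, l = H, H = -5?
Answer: 9075/16 ≈ 567.19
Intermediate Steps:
x(Y, A) = 9 + Y/8
l = -5
O(N) = 2*N
D(o, B) = 3 (D(o, B) = (1 + 2)²/3 = (⅓)*3² = (⅓)*9 = 3)
W(C) = 3025/16 (W(C) = (2*(9 + (⅛)*3) - 5)² = (2*(9 + 3/8) - 5)² = (2*(75/8) - 5)² = (75/4 - 5)² = (55/4)² = 3025/16)
D(7, 1)*W(17) = 3*(3025/16) = 9075/16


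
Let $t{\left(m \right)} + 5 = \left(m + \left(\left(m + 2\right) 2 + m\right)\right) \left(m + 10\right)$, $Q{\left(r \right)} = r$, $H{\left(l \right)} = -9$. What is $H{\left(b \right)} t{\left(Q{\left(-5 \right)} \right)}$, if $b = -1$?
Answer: $765$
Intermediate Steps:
$t{\left(m \right)} = -5 + \left(4 + 4 m\right) \left(10 + m\right)$ ($t{\left(m \right)} = -5 + \left(m + \left(\left(m + 2\right) 2 + m\right)\right) \left(m + 10\right) = -5 + \left(m + \left(\left(2 + m\right) 2 + m\right)\right) \left(10 + m\right) = -5 + \left(m + \left(\left(4 + 2 m\right) + m\right)\right) \left(10 + m\right) = -5 + \left(m + \left(4 + 3 m\right)\right) \left(10 + m\right) = -5 + \left(4 + 4 m\right) \left(10 + m\right)$)
$H{\left(b \right)} t{\left(Q{\left(-5 \right)} \right)} = - 9 \left(35 + 4 \left(-5\right)^{2} + 44 \left(-5\right)\right) = - 9 \left(35 + 4 \cdot 25 - 220\right) = - 9 \left(35 + 100 - 220\right) = \left(-9\right) \left(-85\right) = 765$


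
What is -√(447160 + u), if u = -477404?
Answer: -2*I*√7561 ≈ -173.91*I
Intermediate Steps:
-√(447160 + u) = -√(447160 - 477404) = -√(-30244) = -2*I*√7561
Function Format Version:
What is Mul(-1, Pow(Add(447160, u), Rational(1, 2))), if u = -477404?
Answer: Mul(-2, I, Pow(7561, Rational(1, 2))) ≈ Mul(-173.91, I)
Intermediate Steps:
Mul(-1, Pow(Add(447160, u), Rational(1, 2))) = Mul(-1, Pow(Add(447160, -477404), Rational(1, 2))) = Mul(-1, Pow(-30244, Rational(1, 2))) = Mul(-1, Mul(2, I, Pow(7561, Rational(1, 2)))) = Mul(-2, I, Pow(7561, Rational(1, 2)))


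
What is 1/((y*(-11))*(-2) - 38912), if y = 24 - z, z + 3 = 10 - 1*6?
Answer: -1/38406 ≈ -2.6038e-5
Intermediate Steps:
z = 1 (z = -3 + (10 - 1*6) = -3 + (10 - 6) = -3 + 4 = 1)
y = 23 (y = 24 - 1*1 = 24 - 1 = 23)
1/((y*(-11))*(-2) - 38912) = 1/((23*(-11))*(-2) - 38912) = 1/(-253*(-2) - 38912) = 1/(506 - 38912) = 1/(-38406) = -1/38406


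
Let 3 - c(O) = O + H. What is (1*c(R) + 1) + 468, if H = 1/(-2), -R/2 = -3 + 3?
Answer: 945/2 ≈ 472.50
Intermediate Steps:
R = 0 (R = -2*(-3 + 3) = -2*0 = 0)
H = -1/2 ≈ -0.50000
c(O) = 7/2 - O (c(O) = 3 - (O - 1/2) = 3 - (-1/2 + O) = 3 + (1/2 - O) = 7/2 - O)
(1*c(R) + 1) + 468 = (1*(7/2 - 1*0) + 1) + 468 = (1*(7/2 + 0) + 1) + 468 = (1*(7/2) + 1) + 468 = (7/2 + 1) + 468 = 9/2 + 468 = 945/2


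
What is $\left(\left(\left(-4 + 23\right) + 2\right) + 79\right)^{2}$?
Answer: $10000$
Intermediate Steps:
$\left(\left(\left(-4 + 23\right) + 2\right) + 79\right)^{2} = \left(\left(19 + 2\right) + 79\right)^{2} = \left(21 + 79\right)^{2} = 100^{2} = 10000$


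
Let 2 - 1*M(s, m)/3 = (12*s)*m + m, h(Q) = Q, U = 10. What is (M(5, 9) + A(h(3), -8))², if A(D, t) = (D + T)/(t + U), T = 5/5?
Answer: 2686321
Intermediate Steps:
M(s, m) = 6 - 3*m - 36*m*s (M(s, m) = 6 - 3*((12*s)*m + m) = 6 - 3*(12*m*s + m) = 6 - 3*(m + 12*m*s) = 6 + (-3*m - 36*m*s) = 6 - 3*m - 36*m*s)
T = 1 (T = 5*(⅕) = 1)
A(D, t) = (1 + D)/(10 + t) (A(D, t) = (D + 1)/(t + 10) = (1 + D)/(10 + t))
(M(5, 9) + A(h(3), -8))² = ((6 - 3*9 - 36*9*5) + (1 + 3)/(10 - 8))² = ((6 - 27 - 1620) + 4/2)² = (-1641 + (½)*4)² = (-1641 + 2)² = (-1639)² = 2686321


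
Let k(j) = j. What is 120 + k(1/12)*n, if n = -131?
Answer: 1309/12 ≈ 109.08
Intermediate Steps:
120 + k(1/12)*n = 120 - 131/12 = 1309/12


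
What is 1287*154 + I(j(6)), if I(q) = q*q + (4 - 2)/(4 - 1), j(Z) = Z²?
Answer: 598484/3 ≈ 1.9949e+5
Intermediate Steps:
I(q) = ⅔ + q² (I(q) = q² + 2/3 = q² + 2*(⅓) = q² + ⅔ = ⅔ + q²)
1287*154 + I(j(6)) = 1287*154 + (⅔ + (6²)²) = 198198 + (⅔ + 36²) = 198198 + (⅔ + 1296) = 198198 + 3890/3 = 598484/3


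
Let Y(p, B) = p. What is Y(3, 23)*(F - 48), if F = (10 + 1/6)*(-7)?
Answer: -715/2 ≈ -357.50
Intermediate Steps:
F = -427/6 (F = (10 + ⅙)*(-7) = (61/6)*(-7) = -427/6 ≈ -71.167)
Y(3, 23)*(F - 48) = 3*(-427/6 - 48) = 3*(-715/6) = -715/2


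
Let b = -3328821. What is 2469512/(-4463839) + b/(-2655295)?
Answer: 8302038137779/11852809377505 ≈ 0.70043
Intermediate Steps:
2469512/(-4463839) + b/(-2655295) = 2469512/(-4463839) - 3328821/(-2655295) = 2469512*(-1/4463839) - 3328821*(-1/2655295) = -2469512/4463839 + 3328821/2655295 = 8302038137779/11852809377505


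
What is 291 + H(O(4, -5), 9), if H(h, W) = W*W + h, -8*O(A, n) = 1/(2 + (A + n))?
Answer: 2975/8 ≈ 371.88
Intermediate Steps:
O(A, n) = -1/(8*(2 + A + n)) (O(A, n) = -1/(8*(2 + (A + n))) = -1/(8*(2 + A + n)))
H(h, W) = h + W**2 (H(h, W) = W**2 + h = h + W**2)
291 + H(O(4, -5), 9) = 291 + (-1/(16 + 8*4 + 8*(-5)) + 9**2) = 291 + (-1/(16 + 32 - 40) + 81) = 291 + (-1/8 + 81) = 291 + 647/8 = 2975/8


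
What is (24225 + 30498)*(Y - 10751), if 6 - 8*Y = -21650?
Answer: -440191812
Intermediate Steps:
Y = 2707 (Y = ¾ - ⅛*(-21650) = ¾ + 10825/4 = 2707)
(24225 + 30498)*(Y - 10751) = (24225 + 30498)*(2707 - 10751) = 54723*(-8044) = -440191812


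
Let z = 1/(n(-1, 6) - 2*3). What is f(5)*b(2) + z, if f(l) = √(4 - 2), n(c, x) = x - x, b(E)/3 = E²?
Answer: -⅙ + 12*√2 ≈ 16.804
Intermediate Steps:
b(E) = 3*E²
n(c, x) = 0
f(l) = √2
z = -⅙ (z = 1/(0 - 2*3) = 1/(0 - 6) = 1/(-6) = -⅙ ≈ -0.16667)
f(5)*b(2) + z = √2*(3*2²) - ⅙ = √2*(3*4) - ⅙ = √2*12 - ⅙ = 12*√2 - ⅙ = -⅙ + 12*√2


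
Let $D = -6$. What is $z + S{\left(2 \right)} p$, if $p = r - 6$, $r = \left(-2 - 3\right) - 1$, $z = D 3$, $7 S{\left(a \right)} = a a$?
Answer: $- \frac{174}{7} \approx -24.857$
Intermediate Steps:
$S{\left(a \right)} = \frac{a^{2}}{7}$ ($S{\left(a \right)} = \frac{a a}{7} = \frac{a^{2}}{7}$)
$z = -18$ ($z = \left(-6\right) 3 = -18$)
$r = -6$ ($r = -5 - 1 = -6$)
$p = -12$ ($p = -6 - 6 = -12$)
$z + S{\left(2 \right)} p = -18 + \frac{2^{2}}{7} \left(-12\right) = -18 + \frac{1}{7} \cdot 4 \left(-12\right) = -18 + \frac{4}{7} \left(-12\right) = -18 - \frac{48}{7} = - \frac{174}{7}$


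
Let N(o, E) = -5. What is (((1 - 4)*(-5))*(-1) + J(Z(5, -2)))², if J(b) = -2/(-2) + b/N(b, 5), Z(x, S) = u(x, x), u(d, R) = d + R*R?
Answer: 400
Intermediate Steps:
u(d, R) = d + R²
Z(x, S) = x + x²
J(b) = 1 - b/5 (J(b) = -2/(-2) + b/(-5) = -2*(-½) + b*(-⅕) = 1 - b/5)
(((1 - 4)*(-5))*(-1) + J(Z(5, -2)))² = (((1 - 4)*(-5))*(-1) + (1 - (1 + 5)))² = (-3*(-5)*(-1) + (1 - 6))² = (15*(-1) + (1 - ⅕*30))² = (-15 + (1 - 6))² = (-15 - 5)² = (-20)² = 400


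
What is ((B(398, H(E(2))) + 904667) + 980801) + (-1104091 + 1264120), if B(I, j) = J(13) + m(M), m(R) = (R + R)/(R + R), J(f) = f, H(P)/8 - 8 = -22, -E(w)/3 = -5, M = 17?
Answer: 2045511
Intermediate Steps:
E(w) = 15 (E(w) = -3*(-5) = 15)
H(P) = -112 (H(P) = 64 + 8*(-22) = 64 - 176 = -112)
m(R) = 1 (m(R) = (2*R)/((2*R)) = (2*R)*(1/(2*R)) = 1)
B(I, j) = 14 (B(I, j) = 13 + 1 = 14)
((B(398, H(E(2))) + 904667) + 980801) + (-1104091 + 1264120) = ((14 + 904667) + 980801) + (-1104091 + 1264120) = (904681 + 980801) + 160029 = 1885482 + 160029 = 2045511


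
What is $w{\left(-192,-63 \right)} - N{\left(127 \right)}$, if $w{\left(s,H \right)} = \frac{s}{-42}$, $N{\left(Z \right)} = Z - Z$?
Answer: $\frac{32}{7} \approx 4.5714$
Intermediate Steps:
$N{\left(Z \right)} = 0$
$w{\left(s,H \right)} = - \frac{s}{42}$ ($w{\left(s,H \right)} = s \left(- \frac{1}{42}\right) = - \frac{s}{42}$)
$w{\left(-192,-63 \right)} - N{\left(127 \right)} = \left(- \frac{1}{42}\right) \left(-192\right) - 0 = \frac{32}{7} + 0 = \frac{32}{7}$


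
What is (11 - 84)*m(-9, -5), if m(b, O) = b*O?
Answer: -3285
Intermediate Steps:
m(b, O) = O*b
(11 - 84)*m(-9, -5) = (11 - 84)*(-5*(-9)) = -73*45 = -3285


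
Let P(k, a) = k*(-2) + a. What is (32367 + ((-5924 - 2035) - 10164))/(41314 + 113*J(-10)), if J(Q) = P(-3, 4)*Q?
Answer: 7122/15007 ≈ 0.47458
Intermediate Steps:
P(k, a) = a - 2*k (P(k, a) = -2*k + a = a - 2*k)
J(Q) = 10*Q (J(Q) = (4 - 2*(-3))*Q = (4 + 6)*Q = 10*Q)
(32367 + ((-5924 - 2035) - 10164))/(41314 + 113*J(-10)) = (32367 + ((-5924 - 2035) - 10164))/(41314 + 113*(10*(-10))) = (32367 + (-7959 - 10164))/(41314 + 113*(-100)) = (32367 - 18123)/(41314 - 11300) = 14244/30014 = 14244*(1/30014) = 7122/15007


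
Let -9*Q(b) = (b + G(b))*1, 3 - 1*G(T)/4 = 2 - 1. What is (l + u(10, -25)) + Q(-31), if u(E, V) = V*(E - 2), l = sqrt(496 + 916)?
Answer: -1777/9 + 2*sqrt(353) ≈ -159.87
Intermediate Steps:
G(T) = 8 (G(T) = 12 - 4*(2 - 1) = 12 - 4*1 = 12 - 4 = 8)
l = 2*sqrt(353) (l = sqrt(1412) = 2*sqrt(353) ≈ 37.577)
u(E, V) = V*(-2 + E)
Q(b) = -8/9 - b/9 (Q(b) = -(b + 8)/9 = -(8 + b)/9 = -8/9 - b/9)
(l + u(10, -25)) + Q(-31) = (2*sqrt(353) - 25*(-2 + 10)) + (-8/9 - 1/9*(-31)) = (2*sqrt(353) - 25*8) + (-8/9 + 31/9) = (2*sqrt(353) - 200) + 23/9 = (-200 + 2*sqrt(353)) + 23/9 = -1777/9 + 2*sqrt(353)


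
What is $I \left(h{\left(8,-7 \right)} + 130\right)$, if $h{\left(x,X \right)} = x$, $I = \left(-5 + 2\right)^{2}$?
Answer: $1242$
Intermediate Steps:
$I = 9$ ($I = \left(-3\right)^{2} = 9$)
$I \left(h{\left(8,-7 \right)} + 130\right) = 9 \left(8 + 130\right) = 9 \cdot 138 = 1242$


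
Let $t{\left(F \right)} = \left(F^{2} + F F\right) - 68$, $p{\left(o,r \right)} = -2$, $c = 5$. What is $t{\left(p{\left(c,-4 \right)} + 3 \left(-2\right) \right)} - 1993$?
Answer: $-1933$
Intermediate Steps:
$t{\left(F \right)} = -68 + 2 F^{2}$ ($t{\left(F \right)} = \left(F^{2} + F^{2}\right) - 68 = 2 F^{2} - 68 = -68 + 2 F^{2}$)
$t{\left(p{\left(c,-4 \right)} + 3 \left(-2\right) \right)} - 1993 = \left(-68 + 2 \left(-2 + 3 \left(-2\right)\right)^{2}\right) - 1993 = \left(-68 + 2 \left(-2 - 6\right)^{2}\right) - 1993 = \left(-68 + 2 \left(-8\right)^{2}\right) - 1993 = \left(-68 + 2 \cdot 64\right) - 1993 = \left(-68 + 128\right) - 1993 = 60 - 1993 = -1933$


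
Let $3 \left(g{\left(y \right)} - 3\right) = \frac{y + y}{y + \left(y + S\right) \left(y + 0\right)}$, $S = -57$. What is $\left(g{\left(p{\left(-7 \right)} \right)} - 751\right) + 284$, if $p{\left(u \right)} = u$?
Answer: $- \frac{87698}{189} \approx -464.01$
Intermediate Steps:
$g{\left(y \right)} = 3 + \frac{2 y}{3 \left(y + y \left(-57 + y\right)\right)}$ ($g{\left(y \right)} = 3 + \frac{\left(y + y\right) \frac{1}{y + \left(y - 57\right) \left(y + 0\right)}}{3} = 3 + \frac{2 y \frac{1}{y + \left(-57 + y\right) y}}{3} = 3 + \frac{2 y \frac{1}{y + y \left(-57 + y\right)}}{3} = 3 + \frac{2 y}{3 \left(y + y \left(-57 + y\right)\right)}$)
$\left(g{\left(p{\left(-7 \right)} \right)} - 751\right) + 284 = \left(\frac{-502 + 9 \left(-7\right)}{3 \left(-56 - 7\right)} - 751\right) + 284 = \left(\frac{-502 - 63}{3 \left(-63\right)} - 751\right) + 284 = \left(\frac{1}{3} \left(- \frac{1}{63}\right) \left(-565\right) - 751\right) + 284 = \left(\frac{565}{189} - 751\right) + 284 = - \frac{141374}{189} + 284 = - \frac{87698}{189}$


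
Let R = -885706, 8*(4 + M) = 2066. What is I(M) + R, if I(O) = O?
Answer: -3541807/4 ≈ -8.8545e+5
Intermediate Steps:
M = 1017/4 (M = -4 + (⅛)*2066 = -4 + 1033/4 = 1017/4 ≈ 254.25)
I(M) + R = 1017/4 - 885706 = -3541807/4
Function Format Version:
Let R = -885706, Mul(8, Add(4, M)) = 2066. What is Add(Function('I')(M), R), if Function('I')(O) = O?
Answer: Rational(-3541807, 4) ≈ -8.8545e+5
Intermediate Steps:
M = Rational(1017, 4) (M = Add(-4, Mul(Rational(1, 8), 2066)) = Add(-4, Rational(1033, 4)) = Rational(1017, 4) ≈ 254.25)
Add(Function('I')(M), R) = Add(Rational(1017, 4), -885706) = Rational(-3541807, 4)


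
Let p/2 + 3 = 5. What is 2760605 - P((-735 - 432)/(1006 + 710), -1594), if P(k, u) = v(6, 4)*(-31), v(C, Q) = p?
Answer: 2760729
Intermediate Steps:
p = 4 (p = -6 + 2*5 = -6 + 10 = 4)
v(C, Q) = 4
P(k, u) = -124 (P(k, u) = 4*(-31) = -124)
2760605 - P((-735 - 432)/(1006 + 710), -1594) = 2760605 - 1*(-124) = 2760605 + 124 = 2760729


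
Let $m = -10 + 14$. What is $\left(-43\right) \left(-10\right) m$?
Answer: $1720$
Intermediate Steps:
$m = 4$
$\left(-43\right) \left(-10\right) m = \left(-43\right) \left(-10\right) 4 = 430 \cdot 4 = 1720$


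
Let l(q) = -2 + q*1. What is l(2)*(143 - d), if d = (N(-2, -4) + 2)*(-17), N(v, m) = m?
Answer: 0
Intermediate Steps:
l(q) = -2 + q
d = 34 (d = (-4 + 2)*(-17) = -2*(-17) = 34)
l(2)*(143 - d) = (-2 + 2)*(143 - 1*34) = 0*(143 - 34) = 0*109 = 0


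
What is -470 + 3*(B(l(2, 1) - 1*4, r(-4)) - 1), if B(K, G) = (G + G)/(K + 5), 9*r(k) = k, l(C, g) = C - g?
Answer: -1423/3 ≈ -474.33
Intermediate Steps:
r(k) = k/9
B(K, G) = 2*G/(5 + K) (B(K, G) = (2*G)/(5 + K) = 2*G/(5 + K))
-470 + 3*(B(l(2, 1) - 1*4, r(-4)) - 1) = -470 + 3*(2*((⅑)*(-4))/(5 + ((2 - 1*1) - 1*4)) - 1) = -470 + 3*(2*(-4/9)/(5 + ((2 - 1) - 4)) - 1) = -470 + 3*(2*(-4/9)/(5 + (1 - 4)) - 1) = -470 + 3*(2*(-4/9)/(5 - 3) - 1) = -470 + 3*(2*(-4/9)/2 - 1) = -470 + 3*(2*(-4/9)*(½) - 1) = -470 + 3*(-4/9 - 1) = -470 + 3*(-13/9) = -470 - 13/3 = -1423/3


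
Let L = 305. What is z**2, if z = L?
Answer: 93025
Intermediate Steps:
z = 305
z**2 = 305**2 = 93025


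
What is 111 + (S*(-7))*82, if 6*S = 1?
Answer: 46/3 ≈ 15.333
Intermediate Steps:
S = ⅙ (S = (⅙)*1 = ⅙ ≈ 0.16667)
111 + (S*(-7))*82 = 111 + ((⅙)*(-7))*82 = 111 - 7/6*82 = 111 - 287/3 = 46/3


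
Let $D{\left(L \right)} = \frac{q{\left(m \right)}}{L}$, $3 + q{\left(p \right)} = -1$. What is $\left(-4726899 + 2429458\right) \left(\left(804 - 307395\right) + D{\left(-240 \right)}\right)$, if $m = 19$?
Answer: $\frac{42262481720419}{60} \approx 7.0437 \cdot 10^{11}$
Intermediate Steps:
$q{\left(p \right)} = -4$ ($q{\left(p \right)} = -3 - 1 = -4$)
$D{\left(L \right)} = - \frac{4}{L}$
$\left(-4726899 + 2429458\right) \left(\left(804 - 307395\right) + D{\left(-240 \right)}\right) = \left(-4726899 + 2429458\right) \left(\left(804 - 307395\right) - \frac{4}{-240}\right) = - 2297441 \left(\left(804 - 307395\right) - - \frac{1}{60}\right) = - 2297441 \left(-306591 + \frac{1}{60}\right) = \left(-2297441\right) \left(- \frac{18395459}{60}\right) = \frac{42262481720419}{60}$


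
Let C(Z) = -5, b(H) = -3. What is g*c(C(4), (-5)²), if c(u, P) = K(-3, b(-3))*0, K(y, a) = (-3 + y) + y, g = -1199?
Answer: 0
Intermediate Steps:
K(y, a) = -3 + 2*y
c(u, P) = 0 (c(u, P) = (-3 + 2*(-3))*0 = (-3 - 6)*0 = -9*0 = 0)
g*c(C(4), (-5)²) = -1199*0 = 0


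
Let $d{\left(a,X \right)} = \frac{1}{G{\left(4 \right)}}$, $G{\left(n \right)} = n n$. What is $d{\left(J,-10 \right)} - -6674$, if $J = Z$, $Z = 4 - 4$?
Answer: $\frac{106785}{16} \approx 6674.1$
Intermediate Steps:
$Z = 0$ ($Z = 4 - 4 = 0$)
$G{\left(n \right)} = n^{2}$
$J = 0$
$d{\left(a,X \right)} = \frac{1}{16}$ ($d{\left(a,X \right)} = \frac{1}{4^{2}} = \frac{1}{16}$)
$d{\left(J,-10 \right)} - -6674 = \frac{1}{16} - -6674 = \frac{1}{16} + 6674 = \frac{106785}{16}$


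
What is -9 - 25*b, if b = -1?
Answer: 16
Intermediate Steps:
-9 - 25*b = -9 - 25*(-1) = -9 + 25 = 16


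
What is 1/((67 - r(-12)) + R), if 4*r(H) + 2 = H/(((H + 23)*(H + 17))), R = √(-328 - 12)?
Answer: 817410/59333761 - 24200*I*√85/59333761 ≈ 0.013776 - 0.0037603*I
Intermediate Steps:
R = 2*I*√85 (R = √(-340) = 2*I*√85 ≈ 18.439*I)
r(H) = -½ + H/(4*(17 + H)*(23 + H)) (r(H) = -½ + (H/(((H + 23)*(H + 17))))/4 = -½ + (H/(((23 + H)*(17 + H))))/4 = -½ + (H/(((17 + H)*(23 + H))))/4 = -½ + (H*(1/((17 + H)*(23 + H))))/4 = -½ + (H/((17 + H)*(23 + H)))/4 = -½ + H/(4*(17 + H)*(23 + H)))
1/((67 - r(-12)) + R) = 1/((67 - (-782 - 79*(-12) - 2*(-12)²)/(4*(391 + (-12)² + 40*(-12)))) + 2*I*√85) = 1/((67 - (-782 + 948 - 2*144)/(4*(391 + 144 - 480))) + 2*I*√85) = 1/((67 - (-782 + 948 - 288)/(4*55)) + 2*I*√85) = 1/((67 - (-122)/(4*55)) + 2*I*√85) = 1/((67 - 1*(-61/110)) + 2*I*√85) = 1/((67 + 61/110) + 2*I*√85) = 1/(7431/110 + 2*I*√85)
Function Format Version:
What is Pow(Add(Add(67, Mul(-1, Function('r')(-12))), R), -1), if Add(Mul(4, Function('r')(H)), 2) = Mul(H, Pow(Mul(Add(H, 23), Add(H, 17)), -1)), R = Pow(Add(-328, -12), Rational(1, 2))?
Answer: Add(Rational(817410, 59333761), Mul(Rational(-24200, 59333761), I, Pow(85, Rational(1, 2)))) ≈ Add(0.013776, Mul(-0.0037603, I))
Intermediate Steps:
R = Mul(2, I, Pow(85, Rational(1, 2))) (R = Pow(-340, Rational(1, 2)) = Mul(2, I, Pow(85, Rational(1, 2))) ≈ Mul(18.439, I))
Function('r')(H) = Add(Rational(-1, 2), Mul(Rational(1, 4), H, Pow(Add(17, H), -1), Pow(Add(23, H), -1))) (Function('r')(H) = Add(Rational(-1, 2), Mul(Rational(1, 4), Mul(H, Pow(Mul(Add(H, 23), Add(H, 17)), -1)))) = Add(Rational(-1, 2), Mul(Rational(1, 4), Mul(H, Pow(Mul(Add(23, H), Add(17, H)), -1)))) = Add(Rational(-1, 2), Mul(Rational(1, 4), Mul(H, Pow(Mul(Add(17, H), Add(23, H)), -1)))) = Add(Rational(-1, 2), Mul(Rational(1, 4), Mul(H, Mul(Pow(Add(17, H), -1), Pow(Add(23, H), -1))))) = Add(Rational(-1, 2), Mul(Rational(1, 4), Mul(H, Pow(Add(17, H), -1), Pow(Add(23, H), -1)))) = Add(Rational(-1, 2), Mul(Rational(1, 4), H, Pow(Add(17, H), -1), Pow(Add(23, H), -1))))
Pow(Add(Add(67, Mul(-1, Function('r')(-12))), R), -1) = Pow(Add(Add(67, Mul(-1, Mul(Rational(1, 4), Pow(Add(391, Pow(-12, 2), Mul(40, -12)), -1), Add(-782, Mul(-79, -12), Mul(-2, Pow(-12, 2)))))), Mul(2, I, Pow(85, Rational(1, 2)))), -1) = Pow(Add(Add(67, Mul(-1, Mul(Rational(1, 4), Pow(Add(391, 144, -480), -1), Add(-782, 948, Mul(-2, 144))))), Mul(2, I, Pow(85, Rational(1, 2)))), -1) = Pow(Add(Add(67, Mul(-1, Mul(Rational(1, 4), Pow(55, -1), Add(-782, 948, -288)))), Mul(2, I, Pow(85, Rational(1, 2)))), -1) = Pow(Add(Add(67, Mul(-1, Mul(Rational(1, 4), Rational(1, 55), -122))), Mul(2, I, Pow(85, Rational(1, 2)))), -1) = Pow(Add(Add(67, Mul(-1, Rational(-61, 110))), Mul(2, I, Pow(85, Rational(1, 2)))), -1) = Pow(Add(Add(67, Rational(61, 110)), Mul(2, I, Pow(85, Rational(1, 2)))), -1) = Pow(Add(Rational(7431, 110), Mul(2, I, Pow(85, Rational(1, 2)))), -1)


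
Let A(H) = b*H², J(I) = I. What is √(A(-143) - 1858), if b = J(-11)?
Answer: I*√226797 ≈ 476.23*I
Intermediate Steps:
b = -11
A(H) = -11*H²
√(A(-143) - 1858) = √(-11*(-143)² - 1858) = √(-11*20449 - 1858) = √(-224939 - 1858) = √(-226797) = I*√226797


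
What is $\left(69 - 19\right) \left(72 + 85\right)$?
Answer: $7850$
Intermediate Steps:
$\left(69 - 19\right) \left(72 + 85\right) = \left(69 - 19\right) 157 = 50 \cdot 157 = 7850$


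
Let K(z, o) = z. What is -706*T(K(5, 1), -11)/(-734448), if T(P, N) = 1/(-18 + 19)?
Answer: 353/367224 ≈ 0.00096127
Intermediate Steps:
T(P, N) = 1 (T(P, N) = 1/1 = 1)
-706*T(K(5, 1), -11)/(-734448) = -706*1/(-734448) = -706*(-1/734448) = 353/367224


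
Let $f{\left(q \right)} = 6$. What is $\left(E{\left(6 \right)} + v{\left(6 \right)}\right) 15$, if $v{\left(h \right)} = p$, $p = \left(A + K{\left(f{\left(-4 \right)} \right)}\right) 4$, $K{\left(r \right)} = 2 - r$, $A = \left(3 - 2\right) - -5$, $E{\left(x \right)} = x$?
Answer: $210$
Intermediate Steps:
$A = 6$ ($A = \left(3 - 2\right) + 5 = 1 + 5 = 6$)
$p = 8$ ($p = \left(6 + \left(2 - 6\right)\right) 4 = \left(6 - 4\right) 4 = 2 \cdot 4 = 8$)
$v{\left(h \right)} = 8$
$\left(E{\left(6 \right)} + v{\left(6 \right)}\right) 15 = \left(6 + 8\right) 15 = 14 \cdot 15 = 210$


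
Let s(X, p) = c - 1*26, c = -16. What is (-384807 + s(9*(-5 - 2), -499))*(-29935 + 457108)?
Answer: -164397101877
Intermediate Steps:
s(X, p) = -42 (s(X, p) = -16 - 1*26 = -16 - 26 = -42)
(-384807 + s(9*(-5 - 2), -499))*(-29935 + 457108) = (-384807 - 42)*(-29935 + 457108) = -384849*427173 = -164397101877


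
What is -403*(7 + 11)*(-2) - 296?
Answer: 14212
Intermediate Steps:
-403*(7 + 11)*(-2) - 296 = -7254*(-2) - 296 = -403*(-36) - 296 = 14508 - 296 = 14212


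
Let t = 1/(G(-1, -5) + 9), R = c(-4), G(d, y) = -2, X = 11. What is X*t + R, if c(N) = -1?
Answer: 4/7 ≈ 0.57143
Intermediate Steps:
R = -1
t = 1/7 (t = 1/(-2 + 9) = 1/7 ≈ 0.14286)
X*t + R = 11*(1/7) - 1 = 11/7 - 1 = 4/7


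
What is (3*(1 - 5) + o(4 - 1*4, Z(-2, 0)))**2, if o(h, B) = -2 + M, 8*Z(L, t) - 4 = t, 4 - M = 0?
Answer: 100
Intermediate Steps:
M = 4 (M = 4 - 1*0 = 4 + 0 = 4)
Z(L, t) = 1/2 + t/8
o(h, B) = 2 (o(h, B) = -2 + 4 = 2)
(3*(1 - 5) + o(4 - 1*4, Z(-2, 0)))**2 = (3*(1 - 5) + 2)**2 = (3*(-4) + 2)**2 = (-12 + 2)**2 = (-10)**2 = 100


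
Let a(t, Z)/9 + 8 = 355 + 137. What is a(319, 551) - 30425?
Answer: -26069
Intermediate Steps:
a(t, Z) = 4356 (a(t, Z) = -72 + 9*(355 + 137) = -72 + 9*492 = -72 + 4428 = 4356)
a(319, 551) - 30425 = 4356 - 30425 = -26069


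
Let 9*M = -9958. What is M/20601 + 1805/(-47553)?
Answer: -269398673/2938918059 ≈ -0.091666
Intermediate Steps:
M = -9958/9 (M = (⅑)*(-9958) = -9958/9 ≈ -1106.4)
M/20601 + 1805/(-47553) = -9958/9/20601 + 1805/(-47553) = -9958/9*1/20601 + 1805*(-1/47553) = -9958/185409 - 1805/47553 = -269398673/2938918059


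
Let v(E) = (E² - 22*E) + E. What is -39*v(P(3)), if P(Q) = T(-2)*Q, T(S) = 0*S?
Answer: 0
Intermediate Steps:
T(S) = 0
P(Q) = 0 (P(Q) = 0*Q = 0)
v(E) = E² - 21*E
-39*v(P(3)) = -0*(-21 + 0) = -0*(-21) = -39*0 = 0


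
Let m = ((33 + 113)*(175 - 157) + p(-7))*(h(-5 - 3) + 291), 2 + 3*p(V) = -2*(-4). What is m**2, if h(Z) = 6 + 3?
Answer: 622521000000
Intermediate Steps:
p(V) = 2 (p(V) = -2/3 + (-2*(-4))/3 = -2/3 + (1/3)*8 = -2/3 + 8/3 = 2)
h(Z) = 9
m = 789000 (m = ((33 + 113)*(175 - 157) + 2)*(9 + 291) = (146*18 + 2)*300 = (2628 + 2)*300 = 2630*300 = 789000)
m**2 = 789000**2 = 622521000000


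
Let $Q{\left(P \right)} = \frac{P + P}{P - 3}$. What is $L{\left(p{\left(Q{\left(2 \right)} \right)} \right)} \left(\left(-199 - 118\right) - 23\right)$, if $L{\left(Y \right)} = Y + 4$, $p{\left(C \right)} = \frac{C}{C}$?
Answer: $-1700$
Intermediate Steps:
$Q{\left(P \right)} = \frac{2 P}{-3 + P}$
$p{\left(C \right)} = 1$
$L{\left(Y \right)} = 4 + Y$
$L{\left(p{\left(Q{\left(2 \right)} \right)} \right)} \left(\left(-199 - 118\right) - 23\right) = \left(4 + 1\right) \left(\left(-199 - 118\right) - 23\right) = 5 \left(\left(-199 - 118\right) - 23\right) = 5 \left(-317 - 23\right) = 5 \left(-340\right) = -1700$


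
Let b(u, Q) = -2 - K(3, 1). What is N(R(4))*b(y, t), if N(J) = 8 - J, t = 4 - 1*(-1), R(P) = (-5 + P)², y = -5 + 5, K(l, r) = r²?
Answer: -21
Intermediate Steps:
y = 0
t = 5 (t = 4 + 1 = 5)
b(u, Q) = -3 (b(u, Q) = -2 - 1*1² = -2 - 1*1 = -2 - 1 = -3)
N(R(4))*b(y, t) = (8 - (-5 + 4)²)*(-3) = (8 - 1*(-1)²)*(-3) = (8 - 1*1)*(-3) = (8 - 1)*(-3) = 7*(-3) = -21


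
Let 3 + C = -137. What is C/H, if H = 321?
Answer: -140/321 ≈ -0.43614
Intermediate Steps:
C = -140 (C = -3 - 137 = -140)
C/H = -140/321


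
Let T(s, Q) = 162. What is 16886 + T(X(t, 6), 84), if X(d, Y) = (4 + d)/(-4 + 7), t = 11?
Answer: 17048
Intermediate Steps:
X(d, Y) = 4/3 + d/3 (X(d, Y) = (4 + d)/3 = (4 + d)*(⅓) = 4/3 + d/3)
16886 + T(X(t, 6), 84) = 16886 + 162 = 17048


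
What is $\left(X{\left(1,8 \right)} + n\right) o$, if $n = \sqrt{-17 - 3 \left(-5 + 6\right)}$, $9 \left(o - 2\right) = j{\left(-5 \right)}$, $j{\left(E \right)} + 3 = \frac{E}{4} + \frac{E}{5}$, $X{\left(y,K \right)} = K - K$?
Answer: $\frac{17 i \sqrt{5}}{6} \approx 6.3355 i$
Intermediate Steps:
$X{\left(y,K \right)} = 0$
$j{\left(E \right)} = -3 + \frac{9 E}{20}$ ($j{\left(E \right)} = -3 + \left(\frac{E}{4} + \frac{E}{5}\right) = -3 + \frac{9 E}{20}$)
$o = \frac{17}{12}$ ($o = 2 + \frac{-3 + \frac{9}{20} \left(-5\right)}{9} = 2 + \frac{-3 - \frac{9}{4}}{9} = 2 + \frac{1}{9} \left(- \frac{21}{4}\right) = 2 - \frac{7}{12} = \frac{17}{12} \approx 1.4167$)
$n = 2 i \sqrt{5}$ ($n = \sqrt{-17 - 3} = \sqrt{-20} = 2 i \sqrt{5} \approx 4.4721 i$)
$\left(X{\left(1,8 \right)} + n\right) o = \left(0 + 2 i \sqrt{5}\right) \frac{17}{12} = 2 i \sqrt{5} \cdot \frac{17}{12} = \frac{17 i \sqrt{5}}{6}$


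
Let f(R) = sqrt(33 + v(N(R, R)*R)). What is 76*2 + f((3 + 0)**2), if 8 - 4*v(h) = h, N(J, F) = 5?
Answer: 152 + sqrt(95)/2 ≈ 156.87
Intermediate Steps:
v(h) = 2 - h/4
f(R) = sqrt(35 - 5*R/4) (f(R) = sqrt(33 + (2 - 5*R/4)) = sqrt(35 - 5*R/4))
76*2 + f((3 + 0)**2) = 76*2 + sqrt(140 - 5*(3 + 0)**2)/2 = 152 + sqrt(140 - 5*3**2)/2 = 152 + sqrt(140 - 5*9)/2 = 152 + sqrt(140 - 45)/2 = 152 + sqrt(95)/2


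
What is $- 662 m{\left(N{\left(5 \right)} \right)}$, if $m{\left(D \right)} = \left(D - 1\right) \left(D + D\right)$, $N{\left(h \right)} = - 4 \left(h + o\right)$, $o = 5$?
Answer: $-2171360$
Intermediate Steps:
$N{\left(h \right)} = -20 - 4 h$ ($N{\left(h \right)} = - 4 \left(h + 5\right) = - 4 \left(5 + h\right) = -20 - 4 h$)
$m{\left(D \right)} = 2 D \left(-1 + D\right)$ ($m{\left(D \right)} = \left(-1 + D\right) 2 D = 2 D \left(-1 + D\right)$)
$- 662 m{\left(N{\left(5 \right)} \right)} = - 662 \cdot 2 \left(-20 - 20\right) \left(-1 - 40\right) = - 662 \cdot 2 \left(-40\right) \left(-1 - 40\right) = - 662 \cdot 2 \left(-40\right) \left(-41\right) = \left(-662\right) 3280 = -2171360$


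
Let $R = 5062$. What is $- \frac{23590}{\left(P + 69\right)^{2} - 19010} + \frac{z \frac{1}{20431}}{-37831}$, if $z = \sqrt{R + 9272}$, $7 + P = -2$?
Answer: $\frac{2359}{1541} - \frac{\sqrt{14334}}{772925161} \approx 1.5308$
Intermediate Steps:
$P = -9$ ($P = -7 - 2 = -9$)
$z = \sqrt{14334}$ ($z = \sqrt{5062 + 9272} = \sqrt{14334} \approx 119.72$)
$- \frac{23590}{\left(P + 69\right)^{2} - 19010} + \frac{z \frac{1}{20431}}{-37831} = - \frac{23590}{\left(-9 + 69\right)^{2} - 19010} + \frac{\sqrt{14334} \cdot \frac{1}{20431}}{-37831} = - \frac{23590}{60^{2} - 19010} + \sqrt{14334} \cdot \frac{1}{20431} \left(- \frac{1}{37831}\right) = - \frac{23590}{3600 - 19010} + \frac{\sqrt{14334}}{20431} \left(- \frac{1}{37831}\right) = - \frac{23590}{-15410} - \frac{\sqrt{14334}}{772925161} = \left(-23590\right) \left(- \frac{1}{15410}\right) - \frac{\sqrt{14334}}{772925161} = \frac{2359}{1541} - \frac{\sqrt{14334}}{772925161}$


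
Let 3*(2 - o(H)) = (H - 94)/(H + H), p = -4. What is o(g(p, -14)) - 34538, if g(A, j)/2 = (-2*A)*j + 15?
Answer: -3350016/97 ≈ -34536.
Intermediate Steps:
g(A, j) = 30 - 4*A*j (g(A, j) = 2*((-2*A)*j + 15) = 2*(-2*A*j + 15) = 2*(15 - 2*A*j) = 30 - 4*A*j)
o(H) = 2 - (-94 + H)/(6*H) (o(H) = 2 - (H - 94)/(3*(H + H)) = 2 - (-94 + H)/(3*(2*H)) = 2 - (-94 + H)*1/(2*H)/3 = 2 - (-94 + H)/(6*H))
o(g(p, -14)) - 34538 = (94 + 11*(30 - 4*(-4)*(-14)))/(6*(30 - 4*(-4)*(-14))) - 34538 = (94 + 11*(30 - 224))/(6*(30 - 224)) - 34538 = (⅙)*(94 + 11*(-194))/(-194) - 34538 = (⅙)*(-1/194)*(94 - 2134) - 34538 = (⅙)*(-1/194)*(-2040) - 34538 = 170/97 - 34538 = -3350016/97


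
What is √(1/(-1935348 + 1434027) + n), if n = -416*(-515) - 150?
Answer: √53805686485326369/501321 ≈ 462.70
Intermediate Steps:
n = 214090 (n = 214240 - 150 = 214090)
√(1/(-1935348 + 1434027) + n) = √(1/(-1935348 + 1434027) + 214090) = √(1/(-501321) + 214090) = √(-1/501321 + 214090) = √(107327812889/501321) = √53805686485326369/501321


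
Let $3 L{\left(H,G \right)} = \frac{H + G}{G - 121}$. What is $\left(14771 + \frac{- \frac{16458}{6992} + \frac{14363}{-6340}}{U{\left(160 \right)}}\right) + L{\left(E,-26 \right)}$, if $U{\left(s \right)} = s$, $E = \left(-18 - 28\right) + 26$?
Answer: $\frac{5775257845843093}{390984249600} \approx 14771.0$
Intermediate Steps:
$E = -20$ ($E = -46 + 26 = -20$)
$L{\left(H,G \right)} = \frac{G + H}{3 \left(-121 + G\right)}$ ($L{\left(H,G \right)} = \frac{\left(H + G\right) \frac{1}{G - 121}}{3} = \frac{\left(G + H\right) \frac{1}{-121 + G}}{3} = \frac{\frac{1}{-121 + G} \left(G + H\right)}{3} = \frac{G + H}{3 \left(-121 + G\right)}$)
$\left(14771 + \frac{- \frac{16458}{6992} + \frac{14363}{-6340}}{U{\left(160 \right)}}\right) + L{\left(E,-26 \right)} = \left(14771 + \frac{- \frac{16458}{6992} + \frac{14363}{-6340}}{160}\right) + \frac{-26 - 20}{3 \left(-121 - 26\right)} = \left(14771 + \left(\left(-16458\right) \frac{1}{6992} + 14363 \left(- \frac{1}{6340}\right)\right) \frac{1}{160}\right) + \frac{1}{3} \frac{1}{-147} \left(-46\right) = \left(14771 + \left(- \frac{8229}{3496} - \frac{14363}{6340}\right) \frac{1}{160}\right) + \frac{1}{3} \left(- \frac{1}{147}\right) \left(-46\right) = \left(14771 - \frac{25596227}{886585600}\right) + \frac{46}{441} = \frac{13095730301373}{886585600} + \frac{46}{441} = \frac{5775257845843093}{390984249600}$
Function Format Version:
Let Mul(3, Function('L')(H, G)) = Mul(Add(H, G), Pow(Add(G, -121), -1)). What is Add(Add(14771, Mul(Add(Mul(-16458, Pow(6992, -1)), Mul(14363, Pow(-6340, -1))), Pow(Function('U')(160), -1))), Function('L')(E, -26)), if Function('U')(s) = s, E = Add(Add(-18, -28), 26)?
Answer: Rational(5775257845843093, 390984249600) ≈ 14771.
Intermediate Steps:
E = -20 (E = Add(-46, 26) = -20)
Function('L')(H, G) = Mul(Rational(1, 3), Pow(Add(-121, G), -1), Add(G, H)) (Function('L')(H, G) = Mul(Rational(1, 3), Mul(Add(H, G), Pow(Add(G, -121), -1))) = Mul(Rational(1, 3), Mul(Add(G, H), Pow(Add(-121, G), -1))) = Mul(Rational(1, 3), Mul(Pow(Add(-121, G), -1), Add(G, H))) = Mul(Rational(1, 3), Pow(Add(-121, G), -1), Add(G, H)))
Add(Add(14771, Mul(Add(Mul(-16458, Pow(6992, -1)), Mul(14363, Pow(-6340, -1))), Pow(Function('U')(160), -1))), Function('L')(E, -26)) = Add(Add(14771, Mul(Add(Mul(-16458, Pow(6992, -1)), Mul(14363, Pow(-6340, -1))), Pow(160, -1))), Mul(Rational(1, 3), Pow(Add(-121, -26), -1), Add(-26, -20))) = Add(Add(14771, Mul(Add(Mul(-16458, Rational(1, 6992)), Mul(14363, Rational(-1, 6340))), Rational(1, 160))), Mul(Rational(1, 3), Pow(-147, -1), -46)) = Add(Add(14771, Mul(Add(Rational(-8229, 3496), Rational(-14363, 6340)), Rational(1, 160))), Mul(Rational(1, 3), Rational(-1, 147), -46)) = Add(Add(14771, Mul(Rational(-25596227, 5541160), Rational(1, 160))), Rational(46, 441)) = Add(Add(14771, Rational(-25596227, 886585600)), Rational(46, 441)) = Add(Rational(13095730301373, 886585600), Rational(46, 441)) = Rational(5775257845843093, 390984249600)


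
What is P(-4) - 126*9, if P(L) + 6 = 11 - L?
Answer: -1125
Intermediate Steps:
P(L) = 5 - L (P(L) = -6 + (11 - L) = 5 - L)
P(-4) - 126*9 = (5 - 1*(-4)) - 126*9 = (5 + 4) - 1134 = 9 - 1134 = -1125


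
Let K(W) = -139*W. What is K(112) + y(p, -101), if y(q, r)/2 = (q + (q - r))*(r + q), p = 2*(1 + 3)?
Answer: -37330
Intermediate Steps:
p = 8 (p = 2*4 = 8)
y(q, r) = 2*(q + r)*(-r + 2*q) (y(q, r) = 2*((q + (q - r))*(r + q)) = 2*((-r + 2*q)*(q + r)) = 2*((q + r)*(-r + 2*q)) = 2*(q + r)*(-r + 2*q))
K(112) + y(p, -101) = -139*112 + (-2*(-101)**2 + 4*8**2 + 2*8*(-101)) = -15568 + (-2*10201 + 4*64 - 1616) = -15568 + (-20402 + 256 - 1616) = -15568 - 21762 = -37330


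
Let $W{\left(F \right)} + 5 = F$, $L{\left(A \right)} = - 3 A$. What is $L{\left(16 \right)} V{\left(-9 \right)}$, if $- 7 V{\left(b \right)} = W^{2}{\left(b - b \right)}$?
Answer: $\frac{1200}{7} \approx 171.43$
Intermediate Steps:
$W{\left(F \right)} = -5 + F$
$V{\left(b \right)} = - \frac{25}{7}$ ($V{\left(b \right)} = - \frac{\left(-5 + \left(b - b\right)\right)^{2}}{7} = - \frac{\left(-5 + 0\right)^{2}}{7} = - \frac{\left(-5\right)^{2}}{7} = \left(- \frac{1}{7}\right) 25 = - \frac{25}{7}$)
$L{\left(16 \right)} V{\left(-9 \right)} = \left(-3\right) 16 \left(- \frac{25}{7}\right) = \left(-48\right) \left(- \frac{25}{7}\right) = \frac{1200}{7}$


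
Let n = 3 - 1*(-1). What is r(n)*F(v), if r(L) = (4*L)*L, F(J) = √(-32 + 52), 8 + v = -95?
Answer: 128*√5 ≈ 286.22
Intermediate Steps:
v = -103 (v = -8 - 95 = -103)
F(J) = 2*√5 (F(J) = √20 = 2*√5)
n = 4 (n = 3 + 1 = 4)
r(L) = 4*L²
r(n)*F(v) = (4*4²)*(2*√5) = (4*16)*(2*√5) = 64*(2*√5) = 128*√5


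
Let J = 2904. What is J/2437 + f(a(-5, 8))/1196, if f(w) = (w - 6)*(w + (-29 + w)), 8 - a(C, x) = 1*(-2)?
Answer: 846363/728663 ≈ 1.1615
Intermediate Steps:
a(C, x) = 10 (a(C, x) = 8 - (-2) = 8 - 1*(-2) = 8 + 2 = 10)
f(w) = (-29 + 2*w)*(-6 + w) (f(w) = (-6 + w)*(-29 + 2*w) = (-29 + 2*w)*(-6 + w))
J/2437 + f(a(-5, 8))/1196 = 2904/2437 + (174 - 41*10 + 2*10²)/1196 = 2904*(1/2437) + (174 - 410 + 2*100)*(1/1196) = 2904/2437 + (174 - 410 + 200)*(1/1196) = 2904/2437 - 36*1/1196 = 2904/2437 - 9/299 = 846363/728663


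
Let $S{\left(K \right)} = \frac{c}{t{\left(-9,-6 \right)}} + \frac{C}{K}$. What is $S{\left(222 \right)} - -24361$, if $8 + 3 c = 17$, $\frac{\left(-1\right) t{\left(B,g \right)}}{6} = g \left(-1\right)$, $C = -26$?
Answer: $\frac{10816195}{444} \approx 24361.0$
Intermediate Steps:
$t{\left(B,g \right)} = 6 g$ ($t{\left(B,g \right)} = - 6 g \left(-1\right) = - 6 \left(- g\right) = 6 g$)
$c = 3$ ($c = - \frac{8}{3} + \frac{1}{3} \cdot 17 = - \frac{8}{3} + \frac{17}{3} = 3$)
$S{\left(K \right)} = - \frac{1}{12} - \frac{26}{K}$ ($S{\left(K \right)} = \frac{3}{6 \left(-6\right)} - \frac{26}{K} = \frac{3}{-36} - \frac{26}{K} = 3 \left(- \frac{1}{36}\right) - \frac{26}{K} = - \frac{1}{12} - \frac{26}{K}$)
$S{\left(222 \right)} - -24361 = \frac{-312 - 222}{12 \cdot 222} - -24361 = \frac{1}{12} \cdot \frac{1}{222} \left(-312 - 222\right) + 24361 = \frac{1}{12} \cdot \frac{1}{222} \left(-534\right) + 24361 = - \frac{89}{444} + 24361 = \frac{10816195}{444}$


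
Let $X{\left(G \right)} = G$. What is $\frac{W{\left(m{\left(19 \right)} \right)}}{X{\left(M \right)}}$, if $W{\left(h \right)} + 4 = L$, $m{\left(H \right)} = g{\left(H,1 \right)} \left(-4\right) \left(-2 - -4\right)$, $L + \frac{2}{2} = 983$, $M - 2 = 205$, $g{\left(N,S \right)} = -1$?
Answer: $\frac{326}{69} \approx 4.7246$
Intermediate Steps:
$M = 207$ ($M = 2 + 205 = 207$)
$L = 982$ ($L = -1 + 983 = 982$)
$m{\left(H \right)} = 8$ ($m{\left(H \right)} = \left(-1\right) \left(-4\right) \left(-2 - -4\right) = 4 \left(-2 + 4\right) = 4 \cdot 2 = 8$)
$W{\left(h \right)} = 978$ ($W{\left(h \right)} = -4 + 982 = 978$)
$\frac{W{\left(m{\left(19 \right)} \right)}}{X{\left(M \right)}} = \frac{978}{207} = 978 \cdot \frac{1}{207} = \frac{326}{69}$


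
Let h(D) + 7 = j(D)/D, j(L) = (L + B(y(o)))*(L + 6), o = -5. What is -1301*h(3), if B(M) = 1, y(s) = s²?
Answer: -6505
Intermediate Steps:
j(L) = (1 + L)*(6 + L) (j(L) = (L + 1)*(L + 6) = (1 + L)*(6 + L))
h(D) = -7 + (6 + D² + 7*D)/D
-1301*h(3) = -1301*(3 + 6/3) = -1301*(3 + 6*(⅓)) = -1301*(3 + 2) = -1301*5 = -6505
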